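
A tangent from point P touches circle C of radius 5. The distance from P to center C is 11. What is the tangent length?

The tangent, radius, and line from the external point to the center form a right triangle.
The right angle is where the tangent meets the radius.
By the Pythagorean theorem: tangent² + 5² = 11²
tangent² = 121 - 25 = 96
tangent = 4*sqrt(6)

4*sqrt(6)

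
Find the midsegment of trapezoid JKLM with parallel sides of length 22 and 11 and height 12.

midsegment = (22 + 11) / 2 = 33 / 2 = 33/2

33/2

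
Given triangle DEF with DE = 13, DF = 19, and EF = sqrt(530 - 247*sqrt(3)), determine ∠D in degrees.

cos(D) = (13² + 19² - (sqrt(530 - 247*sqrt(3)))²) / (2 × 13 × 19) = sqrt(3)/2, so D = arccos(sqrt(3)/2) = 30°.

30°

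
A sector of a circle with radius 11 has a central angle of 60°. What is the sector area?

Sector area = πr² × θ/360
= π × 11² × 1/6
= π × 121 × 1/6
= 121*pi/6

121*pi/6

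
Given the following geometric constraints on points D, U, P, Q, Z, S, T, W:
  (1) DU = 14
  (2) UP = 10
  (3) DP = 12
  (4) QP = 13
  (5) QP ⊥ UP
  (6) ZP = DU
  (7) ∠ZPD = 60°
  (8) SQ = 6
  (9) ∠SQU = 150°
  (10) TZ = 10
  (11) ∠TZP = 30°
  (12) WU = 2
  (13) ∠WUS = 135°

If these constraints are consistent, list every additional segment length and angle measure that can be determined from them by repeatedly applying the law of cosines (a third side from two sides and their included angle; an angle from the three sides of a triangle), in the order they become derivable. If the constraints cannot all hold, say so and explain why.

The constraints are consistent. Derivable facts, in order:
After 1 step:
- DZ = 2·√43
- PT ≈ 7.32
- UQ ≈ 16.4
- ∠DPU = 78.46°
- ∠DUP = 57.12°
- ∠PDU = 44.42°
After 2 steps:
- US ≈ 21.8
- ∠DZP = 52.41°
- ∠PDZ = 67.59°
- ∠PQU = 37.57°
- ∠PTZ = 106.88°
- ∠PUQ = 52.43°
- ∠TPZ = 43.12°
After 3 steps:
- SW ≈ 23.26
- ∠QSU = 22.09°
- ∠QUS = 7.91°
After 4 steps:
- ∠SWU = 41.51°
- ∠USW = 3.49°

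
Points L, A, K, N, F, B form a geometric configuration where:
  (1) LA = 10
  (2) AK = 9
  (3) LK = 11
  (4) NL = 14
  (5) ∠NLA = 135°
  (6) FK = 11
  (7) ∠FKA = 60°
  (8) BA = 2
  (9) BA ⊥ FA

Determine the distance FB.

Step 1: By the law of cosines on triangle FKA: FA² = 11² + 9² − 2·11·9·cos(60°) = 103, so FA = √103.
Step 2: By the law of cosines on triangle FAB: FB² = √103² + 2² − 2·√103·2·cos(90°) = 107, so FB = √107.

Therefore, the length of FB = √107.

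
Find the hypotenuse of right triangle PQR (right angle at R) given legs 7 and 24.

PQ = sqrt(7^2 + 24^2) = sqrt(625) = 25

25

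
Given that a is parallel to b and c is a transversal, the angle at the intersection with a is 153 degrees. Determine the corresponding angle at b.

Corresponding angles formed by parallel lines and a transversal are equal.
The given angle is 153 degrees.
The corresponding angle = 153 degrees.

153 degrees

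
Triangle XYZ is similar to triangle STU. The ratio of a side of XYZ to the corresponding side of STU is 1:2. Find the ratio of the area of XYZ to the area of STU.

Area scales with the square of linear dimensions. If every length is multiplied by 1/2, then the area is multiplied by (1/2)^2 = 1/4.
The area ratio is 1:4.

1:4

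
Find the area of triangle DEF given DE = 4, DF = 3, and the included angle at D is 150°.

Area = (1/2) * DE * DF * sin(D)
Area = (1/2) * 4 * 3 * sin(150°)
Area = (1/2) * 4 * 3 * 1/2
Area = 3

3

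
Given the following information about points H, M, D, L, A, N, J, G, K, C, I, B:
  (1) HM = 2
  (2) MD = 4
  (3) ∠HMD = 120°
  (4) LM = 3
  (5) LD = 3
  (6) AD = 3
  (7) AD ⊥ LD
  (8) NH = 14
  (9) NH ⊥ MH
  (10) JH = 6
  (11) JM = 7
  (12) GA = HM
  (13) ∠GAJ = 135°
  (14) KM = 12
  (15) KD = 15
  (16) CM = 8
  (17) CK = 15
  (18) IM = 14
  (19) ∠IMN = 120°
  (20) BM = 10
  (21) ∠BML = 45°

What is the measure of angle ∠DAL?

Step 1: By the law of cosines on triangle ADL: AL² = 3² + 3² − 2·3·3·cos(90°) = 18, so AL = 3·√2.
Step 2: By the inverse law of cosines on triangle DAL: cos(∠DAL) = (3² + (3·√2)² − 3²) / (2·3·3·√2) = 18/25.46 = 0.7071, so ∠DAL = 45°.

Therefore, the measure of angle ∠DAL = 45°.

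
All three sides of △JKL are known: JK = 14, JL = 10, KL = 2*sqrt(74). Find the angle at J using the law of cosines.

cos(J) = (14² + 10² - (2*sqrt(74))²) / (2 × 14 × 10) = 0, so J = arccos(0) = 90°.

90°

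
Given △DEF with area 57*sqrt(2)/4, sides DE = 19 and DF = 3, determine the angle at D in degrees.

From the SAS area formula Area = (1/2)ab sin(C), rearranging gives sin(C) = 2*Area/(ab).
sin(C) = 2 * 57*sqrt(2)/4 / (57) = sqrt(2)/2.
Therefore C = arcsin(sqrt(2)/2) = 45°.
Since sin(180° - C) = sin(C), the obtuse angle 135° gives the same area, so C = 45° or C = 135°.

45° or 135°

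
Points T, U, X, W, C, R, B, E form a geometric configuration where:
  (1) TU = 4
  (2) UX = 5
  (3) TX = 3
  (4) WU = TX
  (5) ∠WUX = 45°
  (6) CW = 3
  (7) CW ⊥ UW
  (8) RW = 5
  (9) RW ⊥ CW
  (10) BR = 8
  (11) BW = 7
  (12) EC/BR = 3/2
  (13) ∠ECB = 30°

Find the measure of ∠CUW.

From the given relations: WU = TX = 3.
Step 1: By the law of cosines on triangle UWC: UC² = 3² + 3² − 2·3·3·cos(90°) = 18, so UC = 3·√2.
Step 2: By the inverse law of cosines on triangle CUW: cos(∠CUW) = ((3·√2)² + 3² − 3²) / (2·3·√2·3) = 18/25.46 = 0.7071, so ∠CUW = 45°.

Therefore, the measure of angle ∠CUW = 45°.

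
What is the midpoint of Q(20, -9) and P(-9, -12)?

The midpoint is the point halfway along the segment.
Move half the horizontal distance: 20 + (-9 - 20)/2 = 20 + -29/2 = 11/2
Move half the vertical distance: -9 + (-12 - -9)/2 = -9 + -3/2 = -21/2
Midpoint = (11/2, -21/2)

(11/2, -21/2)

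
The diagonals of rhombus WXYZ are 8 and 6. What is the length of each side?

The diagonals of a rhombus bisect each other at right angles.
Half-diagonals: 8/2 = 4 and 6/2 = 3
side = sqrt(4^2 + 3^2)
side = sqrt(16 + 9)
side = sqrt(25) = 5

5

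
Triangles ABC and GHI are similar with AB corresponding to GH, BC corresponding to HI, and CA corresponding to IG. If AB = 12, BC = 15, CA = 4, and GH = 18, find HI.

Since the triangles are similar, the ratio of corresponding sides is constant.
Scale factor k = GH / AB = 18 / 12 = 3/2
HI = k * BC = 3/2 * 15 = 45/2

45/2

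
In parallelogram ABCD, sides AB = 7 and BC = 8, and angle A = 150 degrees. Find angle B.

In a parallelogram, consecutive angles are supplementary (sum to 180°).
angle B = 180 - angle A
angle B = 180 - 150
angle B = 30 degrees

30 degrees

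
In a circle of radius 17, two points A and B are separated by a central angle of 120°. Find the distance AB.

Chord length = 2r sin(θ/2)
= 2 × 17 × sin(120°/2)
= 2 × 17 × sin(60°)
= 17*sqrt(3)

17*sqrt(3)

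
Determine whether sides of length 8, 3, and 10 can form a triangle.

Yes.
The triangle inequality requires that the sum of any two sides exceeds the third.
Here 3 + 8 = 11 > 10, so the condition is met.

Yes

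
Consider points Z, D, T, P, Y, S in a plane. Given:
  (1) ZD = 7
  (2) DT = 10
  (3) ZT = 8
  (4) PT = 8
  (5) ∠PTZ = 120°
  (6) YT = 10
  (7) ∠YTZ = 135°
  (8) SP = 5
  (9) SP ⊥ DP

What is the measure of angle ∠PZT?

Step 1: By the law of cosines on triangle ZTP: ZP² = 8² + 8² − 2·8·8·cos(120°) = 192, so ZP = 8·√3.
Step 2: By the inverse law of cosines on triangle PZT: cos(∠PZT) = ((8·√3)² + 8² − 8²) / (2·8·√3·8) = 192/221.7 = 0.866, so ∠PZT = 30°.

Therefore, the measure of angle ∠PZT = 30°.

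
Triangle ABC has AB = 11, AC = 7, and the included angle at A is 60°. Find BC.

By the law of cosines: BC^2 = AB^2 + AC^2 - 2*AB*AC*cos(A)
BC^2 = 11^2 + 7^2 - 2*11*7*cos(60°)
BC^2 = 121 + 49 - 154*(1/2)
BC^2 = 93
BC = sqrt(93)

sqrt(93)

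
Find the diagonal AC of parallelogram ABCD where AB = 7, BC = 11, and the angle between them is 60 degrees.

Using the law of cosines:
d^2 = 7^2 + 11^2 - 2(7)(11)cos(60 degrees)
d^2 = 49 + 121 - 154*1/2
d^2 = 93
d = sqrt(93)

sqrt(93)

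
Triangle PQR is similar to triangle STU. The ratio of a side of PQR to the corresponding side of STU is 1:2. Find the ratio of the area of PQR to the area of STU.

The ratio of areas of similar triangles equals the square of the side ratio.
Side ratio = 1:2
Area ratio = (1/2)^2 = 1/4 = 1:4

1:4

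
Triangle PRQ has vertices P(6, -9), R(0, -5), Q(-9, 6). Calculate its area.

The Shoelace formula computes the area from vertex coordinates by summing cross products.
For vertices (6,-9), (0,-5), (-9,6):
Signed sum = 6*-5 - 0*-9 + 0*6 - -9*-5 + -9*-9 - 6*6
= -30 + -45 + 45 = -30
Area = (1/2)|-30| = 15.

15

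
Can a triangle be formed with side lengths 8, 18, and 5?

Check the triangle inequality: 8 + 5 = 13 ≤ 18.
Since the sum of two sides does not exceed the third, no triangle can be formed.

No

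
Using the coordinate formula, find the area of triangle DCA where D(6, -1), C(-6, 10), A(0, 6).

The Shoelace formula computes the area from vertex coordinates by summing cross products.
For vertices (6,-1), (-6,10), (0,6):
Signed sum = 6*10 - -6*-1 + -6*6 - 0*10 + 0*-1 - 6*6
= 54 + -36 + -36 = -18
Area = (1/2)|-18| = 9.

9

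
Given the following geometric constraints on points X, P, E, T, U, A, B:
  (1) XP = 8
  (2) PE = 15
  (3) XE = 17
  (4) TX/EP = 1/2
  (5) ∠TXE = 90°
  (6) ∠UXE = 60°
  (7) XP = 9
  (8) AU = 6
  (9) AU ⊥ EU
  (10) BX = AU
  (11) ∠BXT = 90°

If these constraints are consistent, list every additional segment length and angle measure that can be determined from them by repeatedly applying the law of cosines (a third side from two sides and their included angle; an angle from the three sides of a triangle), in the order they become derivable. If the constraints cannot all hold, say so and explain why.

These constraints are not satisfiable: (1) XP = 8 and (7) XP = 9 assign two different lengths to the same segment. No planar figure meets all of them, so nothing further can be derived.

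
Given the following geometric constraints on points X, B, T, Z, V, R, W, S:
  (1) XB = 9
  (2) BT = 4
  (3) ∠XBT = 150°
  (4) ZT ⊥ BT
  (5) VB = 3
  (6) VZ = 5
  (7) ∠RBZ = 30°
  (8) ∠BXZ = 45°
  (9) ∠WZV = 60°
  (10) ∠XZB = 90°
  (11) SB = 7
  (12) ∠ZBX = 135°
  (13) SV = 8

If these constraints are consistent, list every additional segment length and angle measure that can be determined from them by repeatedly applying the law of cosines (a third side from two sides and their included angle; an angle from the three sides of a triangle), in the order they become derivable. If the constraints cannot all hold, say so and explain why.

These constraints are not satisfiable: (8), (10) and (12) are the three interior angles of triangle BXZ, which must sum to 180°, but 45° + 90° + 135° = 270°. No planar figure meets all of them, so nothing further can be derived.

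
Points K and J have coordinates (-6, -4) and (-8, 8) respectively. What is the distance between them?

d = sqrt((-8 - -6)^2 + (8 - -4)^2)
d = sqrt(-2^2 + 12^2)
d = sqrt(4 + 144)
d = sqrt(148) = 2*sqrt(37)

2*sqrt(37)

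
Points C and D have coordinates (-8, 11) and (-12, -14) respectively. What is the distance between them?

d = sqrt((-12 - -8)^2 + (-14 - 11)^2)
d = sqrt(-4^2 + -25^2)
d = sqrt(16 + 625)
d = sqrt(641)

sqrt(641)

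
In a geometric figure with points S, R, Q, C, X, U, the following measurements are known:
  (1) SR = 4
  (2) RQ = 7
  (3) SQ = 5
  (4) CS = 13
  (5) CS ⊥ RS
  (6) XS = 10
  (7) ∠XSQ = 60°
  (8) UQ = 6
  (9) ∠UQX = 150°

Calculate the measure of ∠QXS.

Step 1: By the law of cosines on triangle XSQ: XQ² = 10² + 5² − 2·10·5·cos(60°) = 75, so XQ = 5·√3.
Step 2: By the inverse law of cosines on triangle QXS: cos(∠QXS) = ((5·√3)² + 10² − 5²) / (2·5·√3·10) = 150/173.21 = 0.866, so ∠QXS = 30°.

Therefore, the measure of angle ∠QXS = 30°.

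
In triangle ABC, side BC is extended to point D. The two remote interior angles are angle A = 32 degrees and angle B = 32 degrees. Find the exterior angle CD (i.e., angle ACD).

By the exterior angle theorem, an exterior angle of a triangle equals the sum of the two remote interior angles.
Exterior angle = angle A + angle B
Exterior angle = 32 + 32 = 64 degrees

64 degrees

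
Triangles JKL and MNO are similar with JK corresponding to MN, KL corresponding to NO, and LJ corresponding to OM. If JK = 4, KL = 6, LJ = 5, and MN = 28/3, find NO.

Since the triangles are similar, the ratio of corresponding sides is constant.
Scale factor k = MN / JK = 28/3 / 4 = 7/3
NO = k * KL = 7/3 * 6 = 14

14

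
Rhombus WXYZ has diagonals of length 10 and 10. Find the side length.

The diagonals of a rhombus bisect each other at right angles.
Half-diagonals: 10/2 = 5 and 10/2 = 5
side = sqrt(5^2 + 5^2)
side = sqrt(25 + 25)
side = sqrt(50) = 5*sqrt(2)

5*sqrt(2)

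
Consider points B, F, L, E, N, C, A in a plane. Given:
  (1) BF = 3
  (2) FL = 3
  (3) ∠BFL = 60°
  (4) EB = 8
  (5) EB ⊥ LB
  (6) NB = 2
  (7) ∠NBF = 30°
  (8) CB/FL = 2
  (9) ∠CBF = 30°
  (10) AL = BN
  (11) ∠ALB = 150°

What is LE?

Step 1: By the law of cosines on triangle LFB: LB² = 3² + 3² − 2·3·3·cos(60°) = 9, so LB = 3.
Step 2: By the law of cosines on triangle LBE: LE² = 3² + 8² − 2·3·8·cos(90°) = 73, so LE = √73.

Therefore, the length of LE = √73.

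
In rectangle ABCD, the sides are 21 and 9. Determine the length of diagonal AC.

A rectangle's diagonal splits it into two right triangles, with the diagonal as the hypotenuse.
By the Pythagorean theorem, d^2 = 21^2 + 9^2 = 522.
Therefore d = sqrt(522) = 3*sqrt(58).

3*sqrt(58)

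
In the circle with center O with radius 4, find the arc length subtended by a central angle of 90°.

Arc length = 2π(4)(1/4) = 2*pi

2*pi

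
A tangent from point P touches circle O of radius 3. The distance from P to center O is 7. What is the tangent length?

Let T be the point of tangency. Then OT ⊥ PT (radius ⊥ tangent).
In right triangle OTP: OP² = OT² + PT²
7² = 3² + PT²
PT² = 40, PT = 2*sqrt(10)

2*sqrt(10)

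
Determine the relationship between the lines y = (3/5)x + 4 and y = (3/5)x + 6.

Slope of line 1: m1 = 3/5
Slope of line 2: m2 = 3/5
Two lines are parallel if and only if they have equal slopes (or both are vertical).
Here m1 = m2 = 3/5, confirming the lines are parallel.

Parallel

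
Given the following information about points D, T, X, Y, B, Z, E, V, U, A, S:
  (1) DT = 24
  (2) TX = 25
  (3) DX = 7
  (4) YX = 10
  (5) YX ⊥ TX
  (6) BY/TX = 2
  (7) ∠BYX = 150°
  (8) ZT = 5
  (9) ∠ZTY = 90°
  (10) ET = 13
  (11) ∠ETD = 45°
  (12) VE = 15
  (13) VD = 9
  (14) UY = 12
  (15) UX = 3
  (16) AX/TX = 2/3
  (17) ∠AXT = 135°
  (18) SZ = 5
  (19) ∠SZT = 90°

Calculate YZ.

Step 1: By the law of cosines on triangle YXT: YT² = 10² + 25² − 2·10·25·cos(90°) = 725, so YT = 5·√29.
Step 2: By the law of cosines on triangle YTZ: YZ² = (5·√29)² + 5² − 2·5·√29·5·cos(90°) = 750, so YZ = 5·√30.

Therefore, the length of YZ = 5·√30.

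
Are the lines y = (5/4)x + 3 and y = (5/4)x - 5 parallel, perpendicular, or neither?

Slope of line 1: m1 = 5/4
Slope of line 2: m2 = 5/4
m1 = m2, so the lines are parallel.

Parallel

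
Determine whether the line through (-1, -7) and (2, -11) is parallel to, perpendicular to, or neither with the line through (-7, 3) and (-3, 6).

Slope of line 1: m1 = (-11 - -7)/(2 - -1) = -4/3 = -4/3
Slope of line 2: m2 = (6 - 3)/(-3 - -7) = 3/4 = 3/4
Two lines are perpendicular when the product of their slopes is -1 (negative reciprocals).
m1 * m2 = (-4/3) * (3/4) = -1, confirming perpendicularity.

Perpendicular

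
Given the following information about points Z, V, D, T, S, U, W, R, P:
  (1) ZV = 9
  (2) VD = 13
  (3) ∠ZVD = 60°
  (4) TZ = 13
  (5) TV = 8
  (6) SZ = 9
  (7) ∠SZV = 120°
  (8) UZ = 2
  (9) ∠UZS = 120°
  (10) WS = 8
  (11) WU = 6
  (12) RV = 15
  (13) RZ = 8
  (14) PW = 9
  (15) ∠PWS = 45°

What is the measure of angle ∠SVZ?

Step 1: By the law of cosines on triangle VZS: VS² = 9² + 9² − 2·9·9·cos(120°) = 243, so VS = 9·√3.
Step 2: By the inverse law of cosines on triangle SVZ: cos(∠SVZ) = ((9·√3)² + 9² − 9²) / (2·9·√3·9) = 243/280.59 = 0.866, so ∠SVZ = 30°.

Therefore, the measure of angle ∠SVZ = 30°.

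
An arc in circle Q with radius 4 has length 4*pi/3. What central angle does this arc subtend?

Arc length L = 2πr × θ/360, so θ = 360L / (2πr).
θ = 360 × 4*pi/3 / (2π × 4)
θ = 60°
θ = 60°

60°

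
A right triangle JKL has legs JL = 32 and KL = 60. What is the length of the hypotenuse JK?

By the Pythagorean theorem: JK^2 = JL^2 + KL^2
JK^2 = 32^2 + 60^2 = 1024 + 3600 = 4624
JK = sqrt(4624) = 68

68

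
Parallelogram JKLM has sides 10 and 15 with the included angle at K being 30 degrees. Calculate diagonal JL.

Using the law of cosines:
d^2 = 10^2 + 15^2 - 2(10)(15)cos(30 degrees)
d^2 = 100 + 225 - 300*sqrt(3)/2
d^2 = 325 - 150*sqrt(3)
d = 5*sqrt(13 - 6*sqrt(3))

5*sqrt(13 - 6*sqrt(3))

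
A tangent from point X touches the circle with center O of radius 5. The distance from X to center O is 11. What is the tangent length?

tangent = √(d² - r²) = √(11² - 5²) = √(121 - 25) = √96 = 4*sqrt(6)

4*sqrt(6)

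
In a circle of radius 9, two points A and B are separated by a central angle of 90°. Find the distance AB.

Chord = 2(9) sin(45°) = 9*sqrt(2)

9*sqrt(2)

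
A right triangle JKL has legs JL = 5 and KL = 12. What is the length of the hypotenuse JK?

In a right triangle, the square of the hypotenuse equals the sum of the squares of the two legs.
The legs are 5 and 12, so the hypotenuse = sqrt(25 + 144) = sqrt(169) = 13.

13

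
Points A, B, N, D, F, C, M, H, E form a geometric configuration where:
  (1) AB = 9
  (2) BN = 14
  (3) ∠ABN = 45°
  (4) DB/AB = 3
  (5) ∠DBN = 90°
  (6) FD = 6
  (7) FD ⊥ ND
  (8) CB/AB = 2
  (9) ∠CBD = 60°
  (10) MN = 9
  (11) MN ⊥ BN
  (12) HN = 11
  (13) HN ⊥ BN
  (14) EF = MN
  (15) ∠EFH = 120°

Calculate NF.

From the given relations: DB = 3·AB = 3·9 = 27.
Step 1: By the law of cosines on triangle DBN: DN² = 27² + 14² − 2·27·14·cos(90°) = 925, so DN = 5·√37.
Step 2: By the law of cosines on triangle NDF: NF² = (5·√37)² + 6² − 2·5·√37·6·cos(90°) = 961, so NF = 31.

Therefore, the length of NF = 31.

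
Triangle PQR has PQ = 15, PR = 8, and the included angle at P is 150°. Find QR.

By the law of cosines: QR^2 = PQ^2 + PR^2 - 2*PQ*PR*cos(P)
QR^2 = 15^2 + 8^2 - 2*15*8*cos(150°)
QR^2 = 225 + 64 - 240*(-sqrt(3)/2)
QR^2 = 120*sqrt(3) + 289
QR = sqrt(120*sqrt(3) + 289)

sqrt(120*sqrt(3) + 289)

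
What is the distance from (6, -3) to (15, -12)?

d = sqrt((9)^2 + (-9)^2) = sqrt(162) = 9*sqrt(2)

9*sqrt(2)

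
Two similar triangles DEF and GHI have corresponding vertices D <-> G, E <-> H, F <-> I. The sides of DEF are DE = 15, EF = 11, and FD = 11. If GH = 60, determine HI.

k = 60/15 = 4. HI = 4 * 11 = 44.

44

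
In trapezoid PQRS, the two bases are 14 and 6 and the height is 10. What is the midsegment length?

The midsegment (median) of a trapezoid connects the midpoints of the non-parallel sides.
Its length is the average of the two bases: (14 + 6) / 2 = 10.

10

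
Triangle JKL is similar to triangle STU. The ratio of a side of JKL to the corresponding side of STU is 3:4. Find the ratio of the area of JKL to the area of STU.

The ratio of areas of similar triangles equals the square of the side ratio.
Side ratio = 3:4
Area ratio = (3/4)^2 = 9/16 = 9:16

9:16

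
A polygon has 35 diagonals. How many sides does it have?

Using d = n(n - 3)/2, we solve 35 = n(n - 3)/2.
So n(n - 3) = 70.
Testing n = 10: 10 * 7 = 70 = 70. Correct.
The polygon has 10 sides.

10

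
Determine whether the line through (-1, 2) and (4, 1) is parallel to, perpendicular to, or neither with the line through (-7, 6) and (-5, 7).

Slope of line 1: m1 = (1 - 2)/(4 - -1) = -1/5 = -1/5
Slope of line 2: m2 = (7 - 6)/(-5 - -7) = 1/2 = 1/2
m1 != m2 and m1*m2 = -1/10 != -1. Neither.

Neither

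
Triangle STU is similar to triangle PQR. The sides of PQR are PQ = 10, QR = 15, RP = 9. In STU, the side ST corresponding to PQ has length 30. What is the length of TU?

Similar triangles have proportional sides. Setting up the proportion:
ST / PQ = TU / QR
30 / 10 = TU / 15
TU = 15 * 30 / 10 = 45.

45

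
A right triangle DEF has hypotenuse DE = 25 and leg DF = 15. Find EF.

Rearranging the Pythagorean theorem to solve for the unknown leg:
leg^2 = hypotenuse^2 - known_leg^2 = 625 - 225 = 400
leg = sqrt(400) = 20.

20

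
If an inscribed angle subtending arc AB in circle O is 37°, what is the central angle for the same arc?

Central angle = 2 × 37° = 74° (inscribed angle theorem).

74°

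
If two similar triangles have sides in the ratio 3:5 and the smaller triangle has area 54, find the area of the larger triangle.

Area ratio = (3/5)^2 = 9/25. Area of the larger triangle = 54 * 25/9 = 150.

150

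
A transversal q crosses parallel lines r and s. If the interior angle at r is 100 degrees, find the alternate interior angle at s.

Alternate interior angles are equal: 100 degrees.

100 degrees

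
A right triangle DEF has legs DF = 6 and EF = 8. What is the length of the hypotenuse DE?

In a right triangle, the square of the hypotenuse equals the sum of the squares of the two legs.
The legs are 6 and 8, so the hypotenuse = sqrt(36 + 64) = sqrt(100) = 10.

10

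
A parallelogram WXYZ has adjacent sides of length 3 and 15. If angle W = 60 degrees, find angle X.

Opposite sides of a parallelogram are parallel, so consecutive angles form co-interior angles on a transversal.
Co-interior angles sum to 180°, giving angle X = 180 - 60 = 120 degrees.

120 degrees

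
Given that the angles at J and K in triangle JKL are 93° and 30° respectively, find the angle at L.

By the triangle angle sum property, the three interior angles of any triangle add up to 180°.
We know angle J = 93° and angle K = 30°, so their sum is 123°.
Therefore angle L = 180° - 123° = 57°.

57 degrees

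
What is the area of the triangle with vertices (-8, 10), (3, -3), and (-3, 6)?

Using the Shoelace formula for a triangle:
Area = (1/2)|x0(y1 - y2) + x1(y2 - y0) + x2(y0 - y1)|
Area = (1/2)|-8(-3 - 6) + 3(6 - 10) + -3(10 - -3)|
Area = (1/2)|72 + -12 + -39|
Area = (1/2)|21|
Area = (1/2)(21)
Area = 21/2

21/2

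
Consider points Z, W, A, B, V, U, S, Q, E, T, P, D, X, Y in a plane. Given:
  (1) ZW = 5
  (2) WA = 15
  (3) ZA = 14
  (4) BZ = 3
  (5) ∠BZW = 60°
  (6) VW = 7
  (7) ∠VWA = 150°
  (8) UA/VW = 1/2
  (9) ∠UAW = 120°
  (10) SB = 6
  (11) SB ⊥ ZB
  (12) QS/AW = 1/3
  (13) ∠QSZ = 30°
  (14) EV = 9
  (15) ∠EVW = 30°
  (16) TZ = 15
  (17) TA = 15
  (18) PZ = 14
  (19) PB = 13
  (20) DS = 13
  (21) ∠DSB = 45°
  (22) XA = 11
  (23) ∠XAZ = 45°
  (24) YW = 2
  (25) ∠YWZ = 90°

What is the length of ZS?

Step 1: By the law of cosines on triangle ZBS: ZS² = 3² + 6² − 2·3·6·cos(90°) = 45, so ZS = 3·√5.

Therefore, the length of ZS = 3·√5.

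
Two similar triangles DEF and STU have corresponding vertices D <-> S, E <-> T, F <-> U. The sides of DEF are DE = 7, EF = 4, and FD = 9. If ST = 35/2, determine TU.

Similar triangles have proportional sides. Setting up the proportion:
ST / DE = TU / EF
35/2 / 7 = TU / 4
TU = 4 * 35/2 / 7 = 10.

10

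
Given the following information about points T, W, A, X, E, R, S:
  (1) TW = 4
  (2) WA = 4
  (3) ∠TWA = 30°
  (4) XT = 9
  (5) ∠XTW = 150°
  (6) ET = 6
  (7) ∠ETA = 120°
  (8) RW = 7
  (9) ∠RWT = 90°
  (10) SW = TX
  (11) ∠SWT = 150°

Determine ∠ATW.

Step 1: By the law of cosines on triangle TWA: TA² = 4² + 4² − 2·4·4·cos(30°) = 4.29, so TA ≈ 2.07.
Step 2: By the inverse law of cosines on triangle ATW: cos(∠ATW) = (2.07² + 4² − 4²) / (2·2.07·4) = 4.29/16.56 = 0.2588, so ∠ATW = 75°.

Therefore, the measure of angle ∠ATW = 75°.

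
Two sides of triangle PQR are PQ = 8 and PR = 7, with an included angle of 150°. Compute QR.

When two sides and the included angle are known, the law of cosines gives the third side.
c^2 = a^2 + b^2 - 2ab cos(C) generalizes the Pythagorean theorem to non-right triangles.
Here: QR^2 = 64 + 49 - 112*(-sqrt(3)/2) = 56*sqrt(3) + 113
QR = sqrt(56*sqrt(3) + 113)

sqrt(56*sqrt(3) + 113)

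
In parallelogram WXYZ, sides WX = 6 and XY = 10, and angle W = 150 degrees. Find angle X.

In a parallelogram, consecutive angles are supplementary (sum to 180°).
angle X = 180 - angle W
angle X = 180 - 150
angle X = 30 degrees

30 degrees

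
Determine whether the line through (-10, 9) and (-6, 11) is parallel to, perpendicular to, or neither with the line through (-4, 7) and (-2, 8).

Slope of line 1: m1 = (11 - 9)/(-6 - -10) = 2/4 = 1/2
Slope of line 2: m2 = (8 - 7)/(-2 - -4) = 1/2 = 1/2
Since m1 = m2 = 1/2, the lines are parallel.

Parallel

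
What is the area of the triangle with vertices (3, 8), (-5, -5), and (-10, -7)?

The Shoelace formula computes the area from vertex coordinates by summing cross products.
For vertices (3,8), (-5,-5), (-10,-7):
Signed sum = 3*-5 - -5*8 + -5*-7 - -10*-5 + -10*8 - 3*-7
= 25 + -15 + -59 = -49
Area = (1/2)|-49| = 49/2.

49/2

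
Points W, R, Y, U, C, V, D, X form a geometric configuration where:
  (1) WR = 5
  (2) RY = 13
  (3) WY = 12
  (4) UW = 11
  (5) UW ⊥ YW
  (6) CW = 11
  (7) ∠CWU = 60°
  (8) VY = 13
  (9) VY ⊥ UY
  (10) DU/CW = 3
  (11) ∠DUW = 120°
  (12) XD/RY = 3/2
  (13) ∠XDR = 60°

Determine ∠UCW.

Step 1: By the law of cosines on triangle CWU: CU² = 11² + 11² − 2·11·11·cos(60°) = 121, so CU = 11.
Step 2: By the inverse law of cosines on triangle UCW: cos(∠UCW) = (11² + 11² − 11²) / (2·11·11) = 121/242 = 0.5, so ∠UCW = 60°.

Therefore, the measure of angle ∠UCW = 60°.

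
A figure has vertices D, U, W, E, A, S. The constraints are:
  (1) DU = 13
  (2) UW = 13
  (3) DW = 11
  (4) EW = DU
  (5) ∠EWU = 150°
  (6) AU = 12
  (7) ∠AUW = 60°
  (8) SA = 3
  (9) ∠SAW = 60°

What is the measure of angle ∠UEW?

From the given relations: EW = DU = 13.
Step 1: By the law of cosines on triangle EWU: EU² = 13² + 13² − 2·13·13·cos(150°) = 630.72, so EU ≈ 25.11.
Step 2: By the inverse law of cosines on triangle UEW: cos(∠UEW) = (25.11² + 13² − 13²) / (2·25.11·13) = 630.72/652.97 = 0.9659, so ∠UEW = 15°.

Therefore, the measure of angle ∠UEW = 15°.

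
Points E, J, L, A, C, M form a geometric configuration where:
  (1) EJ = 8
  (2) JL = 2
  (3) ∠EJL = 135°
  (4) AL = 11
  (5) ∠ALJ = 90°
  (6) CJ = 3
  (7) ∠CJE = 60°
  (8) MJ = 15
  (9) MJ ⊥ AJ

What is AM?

Step 1: By the law of cosines on triangle JLA: JA² = 2² + 11² − 2·2·11·cos(90°) = 125, so JA = 5·√5.
Step 2: By the law of cosines on triangle AJM: AM² = (5·√5)² + 15² − 2·5·√5·15·cos(90°) = 350, so AM = 5·√14.

Therefore, the length of AM = 5·√14.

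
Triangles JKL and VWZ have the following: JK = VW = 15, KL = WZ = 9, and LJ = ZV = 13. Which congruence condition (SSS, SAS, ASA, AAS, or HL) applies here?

The given information provides:
JK = VW = 15, KL = WZ = 9, and LJ = ZV = 13
This matches the SSS congruence theorem.
All three pairs of corresponding sides are equal (Side-Side-Side).

SSS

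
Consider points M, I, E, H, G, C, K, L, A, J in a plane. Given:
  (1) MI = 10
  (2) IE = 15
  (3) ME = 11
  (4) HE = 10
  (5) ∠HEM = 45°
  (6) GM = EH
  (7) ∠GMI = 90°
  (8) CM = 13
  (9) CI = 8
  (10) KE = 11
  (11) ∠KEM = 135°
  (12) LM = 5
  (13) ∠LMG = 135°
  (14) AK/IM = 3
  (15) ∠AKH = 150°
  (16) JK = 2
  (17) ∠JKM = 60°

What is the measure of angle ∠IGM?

From the given relations: GM = EH = 10.
Step 1: By the law of cosines on triangle GMI: GI² = 10² + 10² − 2·10·10·cos(90°) = 200, so GI = 10·√2.
Step 2: By the inverse law of cosines on triangle IGM: cos(∠IGM) = ((10·√2)² + 10² − 10²) / (2·10·√2·10) = 200/282.84 = 0.7071, so ∠IGM = 45°.

Therefore, the measure of angle ∠IGM = 45°.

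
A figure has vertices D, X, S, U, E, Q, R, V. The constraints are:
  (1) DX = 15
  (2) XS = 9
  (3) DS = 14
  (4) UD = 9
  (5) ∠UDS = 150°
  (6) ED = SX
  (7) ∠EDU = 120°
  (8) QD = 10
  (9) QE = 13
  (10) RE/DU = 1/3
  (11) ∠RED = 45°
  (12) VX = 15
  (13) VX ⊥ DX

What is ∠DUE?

From the given relations: ED = SX = 9.
Step 1: By the law of cosines on triangle UDE: UE² = 9² + 9² − 2·9·9·cos(120°) = 243, so UE = 9·√3.
Step 2: By the inverse law of cosines on triangle DUE: cos(∠DUE) = (9² + (9·√3)² − 9²) / (2·9·9·√3) = 243/280.59 = 0.866, so ∠DUE = 30°.

Therefore, the measure of angle ∠DUE = 30°.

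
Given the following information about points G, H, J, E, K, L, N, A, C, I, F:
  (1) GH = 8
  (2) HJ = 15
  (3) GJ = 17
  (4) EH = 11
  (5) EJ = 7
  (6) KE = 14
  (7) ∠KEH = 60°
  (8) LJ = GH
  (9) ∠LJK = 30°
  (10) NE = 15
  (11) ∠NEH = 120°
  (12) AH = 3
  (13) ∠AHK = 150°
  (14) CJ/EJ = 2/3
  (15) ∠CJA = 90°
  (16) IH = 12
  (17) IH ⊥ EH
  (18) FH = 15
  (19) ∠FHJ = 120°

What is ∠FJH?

Step 1: By the law of cosines on triangle JHF: JF² = 15² + 15² − 2·15·15·cos(120°) = 675, so JF = 15·√3.
Step 2: By the inverse law of cosines on triangle FJH: cos(∠FJH) = ((15·√3)² + 15² − 15²) / (2·15·√3·15) = 675/779.42 = 0.866, so ∠FJH = 30°.

Therefore, the measure of angle ∠FJH = 30°.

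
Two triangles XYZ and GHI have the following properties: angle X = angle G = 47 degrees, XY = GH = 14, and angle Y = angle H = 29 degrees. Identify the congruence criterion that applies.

The given information provides:
angle X = angle G = 47 degrees, XY = GH = 14, and angle Y = angle H = 29 degrees
This matches the ASA congruence theorem.
Two pairs of corresponding angles and the included side are equal (Angle-Side-Angle).

ASA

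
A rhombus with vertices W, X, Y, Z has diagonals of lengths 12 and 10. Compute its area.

The diagonals of a rhombus divide it into four right triangles.
Each triangle has legs 12/ 2 = 6 and 10/2 = 5, so each has area (1/2)*6*5 = 15.
Four such triangles give total area = (d1 * d2) / 2 = 60.

60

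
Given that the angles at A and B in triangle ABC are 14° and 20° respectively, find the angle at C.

By the triangle angle sum property, the three interior angles of any triangle add up to 180°.
We know angle A = 14° and angle B = 20°, so their sum is 34°.
Therefore angle C = 180° - 34° = 146°.

146 degrees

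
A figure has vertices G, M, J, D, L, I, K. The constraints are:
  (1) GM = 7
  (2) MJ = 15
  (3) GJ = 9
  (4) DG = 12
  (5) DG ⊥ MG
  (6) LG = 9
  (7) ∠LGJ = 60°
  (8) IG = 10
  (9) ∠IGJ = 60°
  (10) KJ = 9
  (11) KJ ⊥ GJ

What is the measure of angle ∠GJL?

Step 1: By the law of cosines on triangle JGL: JL² = 9² + 9² − 2·9·9·cos(60°) = 81, so JL = 9.
Step 2: By the inverse law of cosines on triangle GJL: cos(∠GJL) = (9² + 9² − 9²) / (2·9·9) = 81/162 = 0.5, so ∠GJL = 60°.

Therefore, the measure of angle ∠GJL = 60°.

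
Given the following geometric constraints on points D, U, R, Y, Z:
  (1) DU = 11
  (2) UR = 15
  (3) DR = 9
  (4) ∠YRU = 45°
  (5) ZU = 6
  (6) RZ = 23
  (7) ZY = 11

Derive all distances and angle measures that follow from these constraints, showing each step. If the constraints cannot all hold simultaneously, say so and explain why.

These constraints are not satisfiable: by the triangle inequality in triangle URZ, (2) UR = 15 and (5) ZU = 6 force RZ ≤ 15 + 6 = 21, but (6) says RZ = 23. No planar figure meets all of them, so nothing further can be derived.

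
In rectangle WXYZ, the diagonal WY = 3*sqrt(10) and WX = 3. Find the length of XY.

Using the Pythagorean theorem: d^2 = a^2 + b^2
b^2 = d^2 - a^2
b^2 = 90 - 9
b^2 = 81
b = sqrt(81) = 9

9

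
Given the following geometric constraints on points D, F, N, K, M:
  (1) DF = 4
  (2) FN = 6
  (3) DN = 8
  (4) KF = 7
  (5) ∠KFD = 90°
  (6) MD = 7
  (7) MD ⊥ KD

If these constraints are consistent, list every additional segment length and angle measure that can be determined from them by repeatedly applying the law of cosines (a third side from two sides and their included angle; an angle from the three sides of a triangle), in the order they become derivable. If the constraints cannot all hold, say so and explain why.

The constraints are consistent. Derivable facts, in order:
After 1 step:
- DK = √65
- ∠DFN = 104.48°
- ∠DNF = 28.96°
- ∠FDN = 46.57°
After 2 steps:
- KM = √114
- ∠DKF = 29.74°
- ∠FDK = 60.26°
After 3 steps:
- ∠DKM = 40.97°
- ∠DMK = 49.03°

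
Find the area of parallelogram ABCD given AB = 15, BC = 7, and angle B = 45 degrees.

Area = a * b * sin(theta)
Area = 15 * 7 * sin(45 degrees)
Area = 105 * sqrt(2)/2
Area = 105*sqrt(2)/2

105*sqrt(2)/2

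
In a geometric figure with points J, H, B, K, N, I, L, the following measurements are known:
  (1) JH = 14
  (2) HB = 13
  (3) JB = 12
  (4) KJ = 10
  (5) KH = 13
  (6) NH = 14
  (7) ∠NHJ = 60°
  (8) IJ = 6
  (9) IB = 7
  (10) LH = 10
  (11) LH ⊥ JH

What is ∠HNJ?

Step 1: By the law of cosines on triangle NHJ: NJ² = 14² + 14² − 2·14·14·cos(60°) = 196, so NJ = 14.
Step 2: By the inverse law of cosines on triangle HNJ: cos(∠HNJ) = (14² + 14² − 14²) / (2·14·14) = 196/392 = 0.5, so ∠HNJ = 60°.

Therefore, the measure of angle ∠HNJ = 60°.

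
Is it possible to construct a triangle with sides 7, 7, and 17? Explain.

Check the triangle inequality: 7 + 7 = 14 ≤ 17.
Since the sum of two sides does not exceed the third, no triangle can be formed.

No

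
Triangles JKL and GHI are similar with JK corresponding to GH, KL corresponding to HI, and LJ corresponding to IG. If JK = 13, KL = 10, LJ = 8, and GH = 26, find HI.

Since the triangles are similar, the ratio of corresponding sides is constant.
Scale factor k = GH / JK = 26 / 13 = 2
HI = k * KL = 2 * 10 = 20

20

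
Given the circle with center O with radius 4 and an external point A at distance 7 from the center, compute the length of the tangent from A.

tangent = √(d² - r²) = √(7² - 4²) = √(49 - 16) = √33 = sqrt(33)

sqrt(33)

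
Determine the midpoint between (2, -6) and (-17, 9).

The midpoint is the point halfway along the segment.
Move half the horizontal distance: 2 + (-17 - 2)/2 = 2 + -19/2 = -15/2
Move half the vertical distance: -6 + (9 - -6)/2 = -6 + 15/2 = 3/2
Midpoint = (-15/2, 3/2)

(-15/2, 3/2)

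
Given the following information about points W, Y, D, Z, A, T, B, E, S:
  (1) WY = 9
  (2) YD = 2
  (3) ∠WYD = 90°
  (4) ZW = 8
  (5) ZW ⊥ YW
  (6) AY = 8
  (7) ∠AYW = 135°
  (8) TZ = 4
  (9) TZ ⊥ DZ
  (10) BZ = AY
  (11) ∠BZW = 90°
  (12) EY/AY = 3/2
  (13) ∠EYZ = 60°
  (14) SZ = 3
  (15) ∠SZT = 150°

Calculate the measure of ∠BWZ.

From the given relations: BZ = AY = 8.
Step 1: By the law of cosines on triangle WZB: WB² = 8² + 8² − 2·8·8·cos(90°) = 128, so WB = 8·√2.
Step 2: By the inverse law of cosines on triangle BWZ: cos(∠BWZ) = ((8·√2)² + 8² − 8²) / (2·8·√2·8) = 128/181.02 = 0.7071, so ∠BWZ = 45°.

Therefore, the measure of angle ∠BWZ = 45°.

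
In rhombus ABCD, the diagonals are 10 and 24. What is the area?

The diagonals of a rhombus divide it into four right triangles.
Each triangle has legs 10/ 2 = 5 and 24/2 = 12, so each has area (1/2)*5*12 = 30.
Four such triangles give total area = (d1 * d2) / 2 = 120.

120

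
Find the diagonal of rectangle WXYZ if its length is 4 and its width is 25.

A rectangle's diagonal splits it into two right triangles, with the diagonal as the hypotenuse.
By the Pythagorean theorem, d^2 = 4^2 + 25^2 = 641.
Therefore d = sqrt(641).

sqrt(641)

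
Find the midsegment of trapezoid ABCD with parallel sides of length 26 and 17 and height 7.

midsegment = (26 + 17) / 2 = 43 / 2 = 43/2

43/2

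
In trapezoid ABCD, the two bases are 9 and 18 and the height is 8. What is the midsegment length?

The midsegment of a trapezoid = (base1 + base2) / 2
midsegment = (9 + 18) / 2
midsegment = 27 / 2
midsegment = 27/2

27/2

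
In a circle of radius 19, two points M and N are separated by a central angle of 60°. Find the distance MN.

Chord = 2(19) sin(30°) = 19

19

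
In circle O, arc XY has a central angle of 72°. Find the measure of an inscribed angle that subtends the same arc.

An inscribed angle intercepts an arc from a point on the circle, while the central angle intercepts the same arc from the center.
The inscribed angle is always half the central angle: 72° / 2 = 36°.

36°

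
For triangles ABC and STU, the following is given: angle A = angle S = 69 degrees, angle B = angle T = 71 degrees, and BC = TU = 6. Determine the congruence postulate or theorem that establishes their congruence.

Consider the given information: angle A = angle S = 69 degrees, angle B = angle T = 71 degrees, and BC = TU = 6
This is not ASA or HL: ASA requires two angles and the side between them. HL only applies to right triangles with matching hypotenuse and leg.
The correct criterion is AAS. Two pairs of corresponding angles and a non-included side are equal (Angle-Angle-Side).

AAS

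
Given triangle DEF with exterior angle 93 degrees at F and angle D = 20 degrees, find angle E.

By the exterior angle theorem: exterior angle = sum of remote interior angles.
93 = 20 + angle E
angle E = 93 - 20 = 73 degrees

73 degrees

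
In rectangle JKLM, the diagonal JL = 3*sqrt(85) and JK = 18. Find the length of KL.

The diagonal of a rectangle forms a right triangle with the two sides.
Rearranging the Pythagorean theorem: missing side = sqrt(d^2 - known^2).
= sqrt(765 - 324) = sqrt(441) = 21.

21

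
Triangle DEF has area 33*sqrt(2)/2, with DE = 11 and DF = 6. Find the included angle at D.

sin(C) = 2 * 33*sqrt(2)/2 / (11 * 6) = sqrt(2)/2, so C = arcsin(sqrt(2)/2) = 45°.
Since sin(180° - C) = sin(C), the obtuse angle 135° gives the same area, so C = 45° or C = 135°.

45° or 135°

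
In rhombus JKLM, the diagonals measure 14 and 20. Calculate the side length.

The diagonals of a rhombus bisect each other at right angles.
Half-diagonals: 14/2 = 7 and 20/2 = 10
side = sqrt(7^2 + 10^2)
side = sqrt(49 + 100)
side = sqrt(149)

sqrt(149)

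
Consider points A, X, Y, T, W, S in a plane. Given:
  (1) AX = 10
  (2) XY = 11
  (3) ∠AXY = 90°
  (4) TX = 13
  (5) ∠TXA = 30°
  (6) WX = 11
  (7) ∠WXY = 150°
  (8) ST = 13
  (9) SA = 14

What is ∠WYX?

Step 1: By the law of cosines on triangle YXW: YW² = 11² + 11² − 2·11·11·cos(150°) = 451.58, so YW ≈ 21.25.
Step 2: By the inverse law of cosines on triangle WYX: cos(∠WYX) = (21.25² + 11² − 11²) / (2·21.25·11) = 451.58/467.51 = 0.9659, so ∠WYX = 15°.

Therefore, the measure of angle ∠WYX = 15°.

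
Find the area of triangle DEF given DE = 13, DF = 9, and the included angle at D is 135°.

When two sides and the included angle are known, the area formula is (1/2)ab sin(C).
The height from one side to the opposite vertex is 9 sin(135°) = 9*sqrt(2)/2.
Area = (1/2) * 13 * 9*sqrt(2)/2 = 117*sqrt(2)/4.

117*sqrt(2)/4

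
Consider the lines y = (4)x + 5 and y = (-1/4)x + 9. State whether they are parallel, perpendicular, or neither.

Slope of line 1: m1 = 4
Slope of line 2: m2 = -1/4
Two lines are perpendicular when the product of their slopes is -1 (negative reciprocals).
m1 * m2 = (4) * (-1/4) = -1, confirming perpendicularity.

Perpendicular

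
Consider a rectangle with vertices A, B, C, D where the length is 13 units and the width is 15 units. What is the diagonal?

d = sqrt(13^2 + 15^2) = sqrt(394)

sqrt(394)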